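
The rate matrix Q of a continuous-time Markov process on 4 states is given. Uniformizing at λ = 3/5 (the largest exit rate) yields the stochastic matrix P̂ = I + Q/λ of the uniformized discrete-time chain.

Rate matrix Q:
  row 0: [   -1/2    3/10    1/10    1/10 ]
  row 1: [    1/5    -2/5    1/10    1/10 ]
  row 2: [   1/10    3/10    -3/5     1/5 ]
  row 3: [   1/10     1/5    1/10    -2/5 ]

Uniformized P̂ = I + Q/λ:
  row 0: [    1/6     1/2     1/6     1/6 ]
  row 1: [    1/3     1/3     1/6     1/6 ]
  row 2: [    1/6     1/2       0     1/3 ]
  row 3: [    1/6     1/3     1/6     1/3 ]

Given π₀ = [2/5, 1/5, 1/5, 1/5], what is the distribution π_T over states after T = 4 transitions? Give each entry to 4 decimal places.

t=0: π = [0.4000, 0.2000, 0.2000, 0.2000]
t=1: π = [0.2000, 0.4333, 0.1333, 0.2333]
t=2: π = [0.2389, 0.3889, 0.1444, 0.2278]
t=3: π = [0.2315, 0.3972, 0.1426, 0.2287]
t=4: π = [0.2329, 0.3957, 0.1429, 0.2285]

π = [0.2329, 0.3957, 0.1429, 0.2285]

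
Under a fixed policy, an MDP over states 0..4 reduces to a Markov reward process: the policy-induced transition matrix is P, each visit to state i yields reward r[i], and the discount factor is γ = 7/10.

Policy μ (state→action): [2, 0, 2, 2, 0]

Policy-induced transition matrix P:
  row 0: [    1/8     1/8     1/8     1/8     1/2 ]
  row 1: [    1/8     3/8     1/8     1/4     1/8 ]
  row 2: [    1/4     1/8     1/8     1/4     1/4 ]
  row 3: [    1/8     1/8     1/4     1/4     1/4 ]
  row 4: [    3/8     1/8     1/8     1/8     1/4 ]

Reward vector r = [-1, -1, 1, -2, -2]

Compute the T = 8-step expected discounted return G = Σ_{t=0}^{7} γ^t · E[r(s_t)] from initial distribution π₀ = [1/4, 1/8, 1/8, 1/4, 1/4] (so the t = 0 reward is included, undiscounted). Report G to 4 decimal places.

t=0: π = [0.2500, 0.1250, 0.1250, 0.2500, 0.2500], E[r] = -1.2500, γ^t·E[r] = -1.250000, running G = -1.250000
t=1: π = [0.2031, 0.1563, 0.1563, 0.1875, 0.2969], E[r] = -1.1719, γ^t·E[r] = -0.820313, running G = -2.070313
t=2: π = [0.2188, 0.1641, 0.1484, 0.1875, 0.2813], E[r] = -1.1719, γ^t·E[r] = -0.574219, running G = -2.644531
t=3: π = [0.2139, 0.1660, 0.1484, 0.1875, 0.2842], E[r] = -1.1748, γ^t·E[r] = -0.402958, running G = -3.047489
t=4: π = [0.2146, 0.1665, 0.1484, 0.1877, 0.2827], E[r] = -1.1736, γ^t·E[r] = -0.281778, running G = -3.329267
t=5: π = [0.2142, 0.1666, 0.1485, 0.1878, 0.2828], E[r] = -1.1737, γ^t·E[r] = -0.197270, running G = -3.526537
t=6: π = [0.2143, 0.1667, 0.1485, 0.1879, 0.2827], E[r] = -1.1736, γ^t·E[r] = -0.138077, running G = -3.664614
t=7: π = [0.2142, 0.1667, 0.1485, 0.1879, 0.2827], E[r] = -1.1736, γ^t·E[r] = -0.096655, running G = -3.761269

G = -3.7613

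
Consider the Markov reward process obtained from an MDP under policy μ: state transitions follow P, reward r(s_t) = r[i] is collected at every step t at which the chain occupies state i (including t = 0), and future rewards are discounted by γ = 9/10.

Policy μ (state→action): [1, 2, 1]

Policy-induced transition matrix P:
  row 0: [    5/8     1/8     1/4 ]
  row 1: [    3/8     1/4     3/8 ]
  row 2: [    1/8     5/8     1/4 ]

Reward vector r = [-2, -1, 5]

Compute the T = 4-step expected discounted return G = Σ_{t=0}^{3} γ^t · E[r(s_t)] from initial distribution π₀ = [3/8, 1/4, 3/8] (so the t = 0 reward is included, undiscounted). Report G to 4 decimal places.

t=0: π = [0.3750, 0.2500, 0.3750], E[r] = 0.8750, γ^t·E[r] = 0.875000, running G = 0.875000
t=1: π = [0.3750, 0.3438, 0.2813], E[r] = 0.3125, γ^t·E[r] = 0.281250, running G = 1.156250
t=2: π = [0.3984, 0.3086, 0.2930], E[r] = 0.3594, γ^t·E[r] = 0.291094, running G = 1.447344
t=3: π = [0.4014, 0.3101, 0.2886], E[r] = 0.3301, γ^t·E[r] = 0.240627, running G = 1.687971

G = 1.6880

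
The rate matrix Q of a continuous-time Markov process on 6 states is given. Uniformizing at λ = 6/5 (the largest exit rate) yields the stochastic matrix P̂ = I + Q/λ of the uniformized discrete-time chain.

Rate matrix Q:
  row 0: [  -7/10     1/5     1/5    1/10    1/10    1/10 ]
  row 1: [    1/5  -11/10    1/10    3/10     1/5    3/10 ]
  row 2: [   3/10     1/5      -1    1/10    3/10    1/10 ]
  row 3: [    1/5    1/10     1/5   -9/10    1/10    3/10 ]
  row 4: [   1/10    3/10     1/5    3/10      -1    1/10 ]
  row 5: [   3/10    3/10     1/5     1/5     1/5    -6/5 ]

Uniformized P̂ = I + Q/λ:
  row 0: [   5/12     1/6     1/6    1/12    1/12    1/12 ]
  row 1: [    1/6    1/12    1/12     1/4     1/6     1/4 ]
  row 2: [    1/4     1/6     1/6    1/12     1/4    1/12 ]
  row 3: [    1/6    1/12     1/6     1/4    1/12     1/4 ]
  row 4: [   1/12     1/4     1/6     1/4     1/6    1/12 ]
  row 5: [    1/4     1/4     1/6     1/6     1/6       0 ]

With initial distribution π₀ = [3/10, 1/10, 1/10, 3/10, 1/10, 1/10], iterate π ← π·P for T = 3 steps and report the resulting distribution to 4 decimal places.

t=0: π = [0.3000, 0.1000, 0.1000, 0.3000, 0.1000, 0.1000]
t=1: π = [0.2500, 0.1500, 0.1583, 0.1750, 0.1250, 0.1417]
t=2: π = [0.2438, 0.1618, 0.1542, 0.1701, 0.1444, 0.1257]
t=3: π = [0.2389, 0.1615, 0.1532, 0.1732, 0.1450, 0.1282]

π = [0.2389, 0.1615, 0.1532, 0.1732, 0.1450, 0.1282]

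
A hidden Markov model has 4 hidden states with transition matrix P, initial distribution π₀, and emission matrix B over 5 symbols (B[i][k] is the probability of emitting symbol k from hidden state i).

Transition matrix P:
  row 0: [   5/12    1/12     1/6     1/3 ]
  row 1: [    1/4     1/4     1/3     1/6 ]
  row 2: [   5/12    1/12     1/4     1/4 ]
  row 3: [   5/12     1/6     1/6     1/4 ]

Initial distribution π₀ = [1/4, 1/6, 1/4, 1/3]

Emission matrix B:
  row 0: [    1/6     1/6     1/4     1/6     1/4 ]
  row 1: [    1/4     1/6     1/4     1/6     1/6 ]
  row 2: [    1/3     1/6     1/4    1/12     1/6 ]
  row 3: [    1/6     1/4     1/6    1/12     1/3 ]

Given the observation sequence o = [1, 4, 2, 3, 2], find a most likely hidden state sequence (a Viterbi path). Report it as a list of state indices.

t=0: δ = [4.167e-02, 2.778e-02, 4.167e-02, 8.333e-02]  (obs o_0=1)
t=1: δ = [8.681e-03, 2.315e-03, 2.315e-03, 6.944e-03]  ψ = [3, 3, 3, 3]  (obs o_1=4)
t=2: δ = [9.042e-04, 2.894e-04, 3.617e-04, 4.823e-04]  ψ = [0, 3, 0, 0]  (obs o_2=2)
t=3: δ = [6.279e-05, 1.340e-05, 1.256e-05, 2.512e-05]  ψ = [0, 3, 0, 0]  (obs o_3=3)
t=4: δ = [6.541e-06, 1.308e-06, 2.616e-06, 3.489e-06]  ψ = [0, 0, 0, 0]  (obs o_4=2)
backtrack: best end state = 0; path = [3, 0, 0, 0, 0]

path = [3, 0, 0, 0, 0]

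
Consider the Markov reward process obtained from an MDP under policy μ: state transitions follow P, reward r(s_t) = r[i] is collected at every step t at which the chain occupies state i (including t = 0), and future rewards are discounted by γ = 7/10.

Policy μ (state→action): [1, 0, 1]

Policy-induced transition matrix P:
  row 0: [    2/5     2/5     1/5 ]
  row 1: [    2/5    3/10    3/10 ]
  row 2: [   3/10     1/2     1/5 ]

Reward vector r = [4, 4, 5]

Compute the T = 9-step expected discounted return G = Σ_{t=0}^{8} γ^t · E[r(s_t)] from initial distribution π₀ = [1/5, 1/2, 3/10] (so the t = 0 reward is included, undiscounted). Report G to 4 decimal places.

G = 13.6276

t=0: π = [0.2000, 0.5000, 0.3000], E[r] = 4.3000, γ^t·E[r] = 4.300000, running G = 4.300000
t=1: π = [0.3700, 0.3800, 0.2500], E[r] = 4.2500, γ^t·E[r] = 2.975000, running G = 7.275000
t=2: π = [0.3750, 0.3870, 0.2380], E[r] = 4.2380, γ^t·E[r] = 2.076620, running G = 9.351620
t=3: π = [0.3762, 0.3851, 0.2387], E[r] = 4.2387, γ^t·E[r] = 1.453874, running G = 10.805494
t=4: π = [0.3761, 0.3854, 0.2385], E[r] = 4.2385, γ^t·E[r] = 1.017666, running G = 11.823160
t=5: π = [0.3761, 0.3853, 0.2385], E[r] = 4.2385, γ^t·E[r] = 0.712371, running G = 12.535531
t=6: π = [0.3761, 0.3853, 0.2385], E[r] = 4.2385, γ^t·E[r] = 0.498659, running G = 13.034190
t=7: π = [0.3761, 0.3853, 0.2385], E[r] = 4.2385, γ^t·E[r] = 0.349061, running G = 13.383251
t=8: π = [0.3761, 0.3853, 0.2385], E[r] = 4.2385, γ^t·E[r] = 0.244343, running G = 13.627594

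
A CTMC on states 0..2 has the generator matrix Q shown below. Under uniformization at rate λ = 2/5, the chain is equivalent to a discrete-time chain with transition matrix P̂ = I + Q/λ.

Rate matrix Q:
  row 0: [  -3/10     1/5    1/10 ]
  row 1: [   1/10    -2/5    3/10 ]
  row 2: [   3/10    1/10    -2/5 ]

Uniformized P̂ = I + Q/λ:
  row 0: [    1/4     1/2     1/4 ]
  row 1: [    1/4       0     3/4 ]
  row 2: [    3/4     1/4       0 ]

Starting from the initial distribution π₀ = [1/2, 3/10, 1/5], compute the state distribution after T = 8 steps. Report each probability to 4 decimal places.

π = [0.4065, 0.2815, 0.3121]

t=0: π = [0.5000, 0.3000, 0.2000]
t=1: π = [0.3500, 0.3000, 0.3500]
t=2: π = [0.4250, 0.2625, 0.3125]
t=3: π = [0.4063, 0.2906, 0.3031]
t=4: π = [0.4016, 0.2789, 0.3195]
t=5: π = [0.4098, 0.2807, 0.3096]
t=6: π = [0.4048, 0.2823, 0.3129]
t=7: π = [0.4065, 0.2806, 0.3129]
t=8: π = [0.4065, 0.2815, 0.3121]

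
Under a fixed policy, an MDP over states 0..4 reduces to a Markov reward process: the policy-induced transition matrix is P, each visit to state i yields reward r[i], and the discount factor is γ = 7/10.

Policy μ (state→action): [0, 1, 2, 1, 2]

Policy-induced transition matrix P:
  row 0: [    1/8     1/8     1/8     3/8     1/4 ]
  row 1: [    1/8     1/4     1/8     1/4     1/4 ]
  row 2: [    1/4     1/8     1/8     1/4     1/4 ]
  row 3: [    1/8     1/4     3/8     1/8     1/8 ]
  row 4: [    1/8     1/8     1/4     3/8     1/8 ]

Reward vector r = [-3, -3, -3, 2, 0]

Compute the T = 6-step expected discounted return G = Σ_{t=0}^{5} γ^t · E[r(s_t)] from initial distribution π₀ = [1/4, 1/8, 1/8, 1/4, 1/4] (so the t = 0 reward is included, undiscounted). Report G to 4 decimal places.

t=0: π = [0.2500, 0.1250, 0.1250, 0.2500, 0.2500], E[r] = -1.0000, γ^t·E[r] = -1.000000, running G = -1.000000
t=1: π = [0.1406, 0.1719, 0.2188, 0.2813, 0.1875], E[r] = -1.0313, γ^t·E[r] = -0.721875, running G = -1.721875
t=2: π = [0.1523, 0.1816, 0.2188, 0.2559, 0.1914], E[r] = -1.1465, γ^t·E[r] = -0.561777, running G = -2.283652
t=3: π = [0.1523, 0.1797, 0.2129, 0.2610, 0.1941], E[r] = -1.1128, γ^t·E[r] = -0.381688, running G = -2.665340
t=4: π = [0.1516, 0.1801, 0.2145, 0.2607, 0.1931], E[r] = -1.1172, γ^t·E[r] = -0.268251, running G = -2.933592
t=5: π = [0.1518, 0.1801, 0.2143, 0.2605, 0.1933], E[r] = -1.1176, γ^t·E[r] = -0.187843, running G = -3.121434

G = -3.1214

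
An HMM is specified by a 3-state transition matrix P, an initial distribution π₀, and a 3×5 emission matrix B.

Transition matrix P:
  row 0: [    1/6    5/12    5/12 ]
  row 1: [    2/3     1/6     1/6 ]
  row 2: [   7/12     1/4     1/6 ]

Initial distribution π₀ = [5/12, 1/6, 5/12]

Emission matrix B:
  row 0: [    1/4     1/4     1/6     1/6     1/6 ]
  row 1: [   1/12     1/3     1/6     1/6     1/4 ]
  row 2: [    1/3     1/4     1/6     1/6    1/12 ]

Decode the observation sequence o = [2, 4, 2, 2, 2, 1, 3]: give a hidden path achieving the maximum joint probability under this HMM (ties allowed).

path = [0, 1, 0, 1, 0, 1, 0]

t=0: δ = [6.944e-02, 2.778e-02, 6.944e-02]  (obs o_0=2)
t=1: δ = [6.752e-03, 7.234e-03, 2.411e-03]  ψ = [2, 0, 0]  (obs o_1=4)
t=2: δ = [8.038e-04, 4.689e-04, 4.689e-04]  ψ = [1, 0, 0]  (obs o_2=2)
t=3: δ = [5.210e-05, 5.582e-05, 5.582e-05]  ψ = [1, 0, 0]  (obs o_3=2)
t=4: δ = [6.202e-06, 3.618e-06, 3.618e-06]  ψ = [1, 0, 0]  (obs o_4=2)
t=5: δ = [6.030e-07, 8.614e-07, 6.460e-07]  ψ = [1, 0, 0]  (obs o_5=1)
t=6: δ = [9.571e-08, 4.187e-08, 4.187e-08]  ψ = [1, 0, 0]  (obs o_6=3)
backtrack: best end state = 0; path = [0, 1, 0, 1, 0, 1, 0]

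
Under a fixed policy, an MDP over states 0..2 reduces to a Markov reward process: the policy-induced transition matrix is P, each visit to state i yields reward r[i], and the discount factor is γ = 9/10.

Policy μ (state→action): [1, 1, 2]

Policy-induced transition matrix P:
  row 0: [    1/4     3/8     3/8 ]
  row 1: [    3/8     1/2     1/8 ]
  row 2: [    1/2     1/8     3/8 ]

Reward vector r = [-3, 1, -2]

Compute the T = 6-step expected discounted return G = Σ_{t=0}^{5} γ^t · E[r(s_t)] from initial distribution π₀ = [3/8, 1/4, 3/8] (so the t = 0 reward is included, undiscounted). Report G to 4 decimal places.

t=0: π = [0.3750, 0.2500, 0.3750], E[r] = -1.6250, γ^t·E[r] = -1.625000, running G = -1.625000
t=1: π = [0.3750, 0.3125, 0.3125], E[r] = -1.4375, γ^t·E[r] = -1.293750, running G = -2.918750
t=2: π = [0.3672, 0.3359, 0.2969], E[r] = -1.3594, γ^t·E[r] = -1.101094, running G = -4.019844
t=3: π = [0.3662, 0.3428, 0.2910], E[r] = -1.3379, γ^t·E[r] = -0.975322, running G = -4.995166
t=4: π = [0.3656, 0.3451, 0.2893], E[r] = -1.3303, γ^t·E[r] = -0.872824, running G = -5.867990
t=5: π = [0.3655, 0.3458, 0.2887], E[r] = -1.3280, γ^t·E[r] = -0.784190, running G = -6.652181

G = -6.6522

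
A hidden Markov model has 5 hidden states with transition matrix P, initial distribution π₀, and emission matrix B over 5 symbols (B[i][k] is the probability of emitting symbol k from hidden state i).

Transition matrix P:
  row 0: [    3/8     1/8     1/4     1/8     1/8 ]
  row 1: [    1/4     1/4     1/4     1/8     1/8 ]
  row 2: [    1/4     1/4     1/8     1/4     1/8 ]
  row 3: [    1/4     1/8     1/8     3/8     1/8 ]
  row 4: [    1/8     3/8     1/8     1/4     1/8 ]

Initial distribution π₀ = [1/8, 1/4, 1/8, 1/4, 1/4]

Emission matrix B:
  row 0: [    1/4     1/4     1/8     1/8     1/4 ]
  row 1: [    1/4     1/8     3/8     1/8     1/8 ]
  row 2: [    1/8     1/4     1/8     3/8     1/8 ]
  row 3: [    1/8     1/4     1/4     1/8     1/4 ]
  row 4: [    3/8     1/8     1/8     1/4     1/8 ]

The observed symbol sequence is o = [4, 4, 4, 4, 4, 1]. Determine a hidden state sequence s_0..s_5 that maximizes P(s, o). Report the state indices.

t=0: δ = [3.125e-02, 3.125e-02, 1.562e-02, 6.250e-02, 3.125e-02]  (obs o_0=4)
t=1: δ = [3.906e-03, 1.465e-03, 9.766e-04, 5.859e-03, 9.766e-04]  ψ = [3, 4, 0, 3, 3]  (obs o_1=4)
t=2: δ = [3.662e-04, 9.155e-05, 1.221e-04, 5.493e-04, 9.155e-05]  ψ = [0, 3, 0, 3, 3]  (obs o_2=4)
t=3: δ = [3.433e-05, 8.583e-06, 1.144e-05, 5.150e-05, 8.583e-06]  ψ = [0, 3, 0, 3, 3]  (obs o_3=4)
t=4: δ = [3.219e-06, 8.047e-07, 1.073e-06, 4.828e-06, 8.047e-07]  ψ = [0, 3, 0, 3, 3]  (obs o_4=4)
t=5: δ = [3.017e-07, 7.544e-08, 2.012e-07, 4.526e-07, 7.544e-08]  ψ = [0, 3, 0, 3, 3]  (obs o_5=1)
backtrack: best end state = 3; path = [3, 3, 3, 3, 3, 3]

path = [3, 3, 3, 3, 3, 3]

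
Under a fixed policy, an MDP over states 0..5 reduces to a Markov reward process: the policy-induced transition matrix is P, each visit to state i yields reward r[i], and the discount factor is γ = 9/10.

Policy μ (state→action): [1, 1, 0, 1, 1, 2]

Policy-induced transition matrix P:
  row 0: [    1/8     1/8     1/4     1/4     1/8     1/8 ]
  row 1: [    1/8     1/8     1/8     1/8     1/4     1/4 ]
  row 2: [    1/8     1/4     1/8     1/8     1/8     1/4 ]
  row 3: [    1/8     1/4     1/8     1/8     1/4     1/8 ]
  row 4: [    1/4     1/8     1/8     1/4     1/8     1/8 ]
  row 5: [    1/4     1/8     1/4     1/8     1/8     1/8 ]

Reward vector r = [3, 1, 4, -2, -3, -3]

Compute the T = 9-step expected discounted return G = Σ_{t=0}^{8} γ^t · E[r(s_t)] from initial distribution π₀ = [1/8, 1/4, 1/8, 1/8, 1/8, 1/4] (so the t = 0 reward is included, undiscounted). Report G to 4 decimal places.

G = -0.2239

t=0: π = [0.1250, 0.2500, 0.1250, 0.1250, 0.1250, 0.2500], E[r] = -0.2500, γ^t·E[r] = -0.250000, running G = -0.250000
t=1: π = [0.1719, 0.1563, 0.1719, 0.1563, 0.1719, 0.1719], E[r] = 0.0156, γ^t·E[r] = 0.014063, running G = -0.235938
t=2: π = [0.1680, 0.1660, 0.1680, 0.1680, 0.1641, 0.1660], E[r] = 0.0156, γ^t·E[r] = 0.012656, running G = -0.223281
t=3: π = [0.1663, 0.1670, 0.1667, 0.1665, 0.1667, 0.1667], E[r] = -0.0007, γ^t·E[r] = -0.000534, running G = -0.223815
t=4: π = [0.1667, 0.1667, 0.1666, 0.1666, 0.1667, 0.1667], E[r] = -0.0002, γ^t·E[r] = -0.000160, running G = -0.223975
t=5: π = [0.1667, 0.1667, 0.1667, 0.1667, 0.1667, 0.1667], E[r] = 0.0001, γ^t·E[r] = 0.000047, running G = -0.223928
t=6: π = [0.1667, 0.1667, 0.1667, 0.1667, 0.1667, 0.1667], E[r] = 0.0000, γ^t·E[r] = 0.000000, running G = -0.223928
t=7: π = [0.1667, 0.1667, 0.1667, 0.1667, 0.1667, 0.1667], E[r] = 0.0000, γ^t·E[r] = -0.000001, running G = -0.223929
t=8: π = [0.1667, 0.1667, 0.1667, 0.1667, 0.1667, 0.1667], E[r] = 0.0000, γ^t·E[r] = 0.000000, running G = -0.223929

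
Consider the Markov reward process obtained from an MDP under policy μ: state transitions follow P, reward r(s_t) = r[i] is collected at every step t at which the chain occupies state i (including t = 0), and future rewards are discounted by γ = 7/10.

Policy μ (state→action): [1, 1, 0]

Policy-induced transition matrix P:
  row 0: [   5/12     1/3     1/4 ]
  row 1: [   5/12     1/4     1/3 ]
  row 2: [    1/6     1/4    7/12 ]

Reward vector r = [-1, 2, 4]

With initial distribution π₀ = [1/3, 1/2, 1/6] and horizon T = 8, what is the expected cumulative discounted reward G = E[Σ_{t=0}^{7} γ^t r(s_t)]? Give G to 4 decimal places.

t=0: π = [0.3333, 0.5000, 0.1667], E[r] = 1.3333, γ^t·E[r] = 1.333333, running G = 1.333333
t=1: π = [0.3750, 0.2778, 0.3472], E[r] = 1.5694, γ^t·E[r] = 1.098611, running G = 2.431944
t=2: π = [0.3299, 0.2813, 0.3889], E[r] = 1.7882, γ^t·E[r] = 0.876215, running G = 3.308160
t=3: π = [0.3194, 0.2775, 0.4031], E[r] = 1.8478, γ^t·E[r] = 0.633796, running G = 3.941955
t=4: π = [0.3159, 0.2766, 0.4075], E[r] = 1.8673, γ^t·E[r] = 0.448329, running G = 4.390285
t=5: π = [0.3148, 0.2763, 0.4089], E[r] = 1.8734, γ^t·E[r] = 0.314857, running G = 4.705141
t=6: π = [0.3144, 0.2762, 0.4093], E[r] = 1.8753, γ^t·E[r] = 0.220627, running G = 4.925768
t=7: π = [0.3143, 0.2762, 0.4095], E[r] = 1.8759, γ^t·E[r] = 0.154489, running G = 5.080257

G = 5.0803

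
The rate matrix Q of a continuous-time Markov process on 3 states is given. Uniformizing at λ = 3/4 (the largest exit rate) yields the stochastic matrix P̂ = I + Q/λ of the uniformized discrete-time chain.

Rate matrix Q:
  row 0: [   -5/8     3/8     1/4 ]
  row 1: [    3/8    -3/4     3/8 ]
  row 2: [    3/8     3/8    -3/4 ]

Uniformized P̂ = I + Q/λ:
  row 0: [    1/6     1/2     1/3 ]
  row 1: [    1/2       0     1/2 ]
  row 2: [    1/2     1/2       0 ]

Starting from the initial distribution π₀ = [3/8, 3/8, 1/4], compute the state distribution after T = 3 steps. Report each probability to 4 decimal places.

π = [0.3750, 0.3281, 0.2969]

t=0: π = [0.3750, 0.3750, 0.2500]
t=1: π = [0.3750, 0.3125, 0.3125]
t=2: π = [0.3750, 0.3438, 0.2813]
t=3: π = [0.3750, 0.3281, 0.2969]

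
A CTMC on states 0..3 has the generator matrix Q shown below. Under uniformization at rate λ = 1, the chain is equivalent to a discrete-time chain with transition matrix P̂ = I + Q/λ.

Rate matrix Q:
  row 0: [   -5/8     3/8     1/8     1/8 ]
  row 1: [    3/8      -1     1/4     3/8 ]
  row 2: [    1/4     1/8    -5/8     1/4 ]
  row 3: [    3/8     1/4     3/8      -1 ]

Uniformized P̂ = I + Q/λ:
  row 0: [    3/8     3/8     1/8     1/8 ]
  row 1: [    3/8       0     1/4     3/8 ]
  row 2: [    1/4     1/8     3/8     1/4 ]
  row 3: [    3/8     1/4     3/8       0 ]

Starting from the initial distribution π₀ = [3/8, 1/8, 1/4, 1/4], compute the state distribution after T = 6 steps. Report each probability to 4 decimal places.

π = [0.3420, 0.2078, 0.2635, 0.1867]

t=0: π = [0.3750, 0.1250, 0.2500, 0.2500]
t=1: π = [0.3438, 0.2344, 0.2656, 0.1563]
t=2: π = [0.3418, 0.2012, 0.2598, 0.1973]
t=3: π = [0.3425, 0.2100, 0.2644, 0.1831]
t=4: π = [0.3419, 0.2073, 0.2631, 0.1877]
t=5: π = [0.3421, 0.2080, 0.2636, 0.1863]
t=6: π = [0.3420, 0.2078, 0.2635, 0.1867]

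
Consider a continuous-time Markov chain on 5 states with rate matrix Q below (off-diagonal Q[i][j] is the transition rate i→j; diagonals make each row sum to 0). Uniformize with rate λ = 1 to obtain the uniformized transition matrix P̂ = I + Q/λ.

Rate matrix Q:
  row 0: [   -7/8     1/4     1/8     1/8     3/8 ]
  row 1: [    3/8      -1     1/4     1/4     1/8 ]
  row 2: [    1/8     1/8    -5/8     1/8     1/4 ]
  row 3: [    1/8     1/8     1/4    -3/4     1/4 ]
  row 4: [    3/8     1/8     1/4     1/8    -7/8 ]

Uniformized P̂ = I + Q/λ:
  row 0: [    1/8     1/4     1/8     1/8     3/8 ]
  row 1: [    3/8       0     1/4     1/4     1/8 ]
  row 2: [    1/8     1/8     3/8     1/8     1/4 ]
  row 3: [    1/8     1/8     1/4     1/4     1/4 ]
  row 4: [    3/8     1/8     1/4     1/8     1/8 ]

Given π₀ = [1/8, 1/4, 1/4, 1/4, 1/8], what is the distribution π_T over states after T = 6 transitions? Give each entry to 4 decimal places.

π = [0.2165, 0.1352, 0.2547, 0.1622, 0.2314]

t=0: π = [0.1250, 0.2500, 0.2500, 0.2500, 0.1250]
t=1: π = [0.2188, 0.1094, 0.2656, 0.1875, 0.2188]
t=2: π = [0.2070, 0.1387, 0.2559, 0.1621, 0.2363]
t=3: π = [0.2188, 0.1335, 0.2561, 0.1626, 0.2290]
t=4: π = [0.2156, 0.1357, 0.2547, 0.1620, 0.2320]
t=5: π = [0.2169, 0.1350, 0.2549, 0.1622, 0.2310]
t=6: π = [0.2165, 0.1352, 0.2547, 0.1622, 0.2314]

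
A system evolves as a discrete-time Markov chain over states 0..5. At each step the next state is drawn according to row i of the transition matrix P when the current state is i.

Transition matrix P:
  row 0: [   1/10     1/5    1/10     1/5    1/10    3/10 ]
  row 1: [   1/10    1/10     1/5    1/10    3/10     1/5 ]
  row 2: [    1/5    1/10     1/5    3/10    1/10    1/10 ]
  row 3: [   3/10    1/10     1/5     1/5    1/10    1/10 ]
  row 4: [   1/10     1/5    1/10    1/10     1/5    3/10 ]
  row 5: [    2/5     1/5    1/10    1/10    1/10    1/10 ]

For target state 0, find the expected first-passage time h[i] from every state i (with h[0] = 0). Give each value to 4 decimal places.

h = [0.0000, 5.0746, 4.5201, 4.1092, 5.0050, 3.7537]

First-step conditioning: h[0] = 0; for i ≠ 0, h[i] = 1 + Σ_k P[i][k]·h[k].
  h[1] = 1 + 1/10·h[1] + 1/5·h[2] + 1/10·h[3] + 3/10·h[4] + 1/5·h[5]
  h[2] = 1 + 1/10·h[1] + 1/5·h[2] + 3/10·h[3] + 1/10·h[4] + 1/10·h[5]
  h[3] = 1 + 1/10·h[1] + 1/5·h[2] + 1/5·h[3] + 1/10·h[4] + 1/10·h[5]
  h[4] = 1 + 1/5·h[1] + 1/10·h[2] + 1/10·h[3] + 1/5·h[4] + 3/10·h[5]
  h[5] = 1 + 1/5·h[1] + 1/10·h[2] + 1/10·h[3] + 1/10·h[4] + 1/10·h[5]
Solving the 5×5 linear system over states ≠ 0 gives exactly h = [0, 35690/7033, 31790/7033, 28900/7033, 35200/7033, 26400/7033] (h[0] = 0 is the target).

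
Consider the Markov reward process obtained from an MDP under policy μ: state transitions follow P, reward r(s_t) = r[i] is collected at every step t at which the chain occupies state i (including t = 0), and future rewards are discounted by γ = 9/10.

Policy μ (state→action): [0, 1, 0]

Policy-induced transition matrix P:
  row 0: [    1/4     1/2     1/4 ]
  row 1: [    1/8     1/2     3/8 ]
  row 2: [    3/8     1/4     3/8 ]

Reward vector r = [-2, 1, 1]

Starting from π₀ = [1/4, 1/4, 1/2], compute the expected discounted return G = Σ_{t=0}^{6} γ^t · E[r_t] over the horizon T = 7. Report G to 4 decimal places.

G = 1.2961

t=0: π = [0.2500, 0.2500, 0.5000], E[r] = 0.2500, γ^t·E[r] = 0.250000, running G = 0.250000
t=1: π = [0.2813, 0.3750, 0.3438], E[r] = 0.1563, γ^t·E[r] = 0.140625, running G = 0.390625
t=2: π = [0.2461, 0.4141, 0.3398], E[r] = 0.2617, γ^t·E[r] = 0.211992, running G = 0.602617
t=3: π = [0.2407, 0.4150, 0.3442], E[r] = 0.2778, γ^t·E[r] = 0.202540, running G = 0.805157
t=4: π = [0.2411, 0.4139, 0.3449], E[r] = 0.2766, γ^t·E[r] = 0.181445, running G = 0.986601
t=5: π = [0.2414, 0.4138, 0.3449], E[r] = 0.2759, γ^t·E[r] = 0.162908, running G = 1.149510
t=6: π = [0.2414, 0.4138, 0.3448], E[r] = 0.2758, γ^t·E[r] = 0.146595, running G = 1.296104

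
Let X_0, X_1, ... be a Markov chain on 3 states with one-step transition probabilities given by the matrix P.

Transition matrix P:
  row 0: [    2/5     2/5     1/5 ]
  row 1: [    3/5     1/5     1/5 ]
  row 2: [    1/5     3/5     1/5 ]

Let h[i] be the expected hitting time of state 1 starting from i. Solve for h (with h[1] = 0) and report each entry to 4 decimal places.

h = [2.2727, 0.0000, 1.8182]

First-step conditioning: h[1] = 0; for i ≠ 1, h[i] = 1 + Σ_k P[i][k]·h[k].
  h[0] = 1 + 2/5·h[0] + 1/5·h[2]
  h[2] = 1 + 1/5·h[0] + 1/5·h[2]
Solving the 2×2 linear system over states ≠ 1 gives exactly h = [25/11, 0, 20/11] (h[1] = 0 is the target).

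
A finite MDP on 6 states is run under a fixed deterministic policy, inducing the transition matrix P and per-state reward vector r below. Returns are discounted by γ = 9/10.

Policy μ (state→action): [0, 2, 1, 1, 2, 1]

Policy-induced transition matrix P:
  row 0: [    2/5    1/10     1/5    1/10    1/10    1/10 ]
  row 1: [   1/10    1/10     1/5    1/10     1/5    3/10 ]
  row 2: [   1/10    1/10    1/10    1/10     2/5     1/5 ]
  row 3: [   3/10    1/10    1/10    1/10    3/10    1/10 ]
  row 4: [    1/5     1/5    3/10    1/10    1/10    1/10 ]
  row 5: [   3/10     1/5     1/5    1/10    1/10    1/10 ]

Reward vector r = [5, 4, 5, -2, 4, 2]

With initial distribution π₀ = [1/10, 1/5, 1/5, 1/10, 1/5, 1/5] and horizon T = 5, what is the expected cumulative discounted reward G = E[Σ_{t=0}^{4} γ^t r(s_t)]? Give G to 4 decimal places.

t=0: π = [0.1000, 0.2000, 0.2000, 0.1000, 0.2000, 0.2000], E[r] = 3.3000, γ^t·E[r] = 3.300000, running G = 3.300000
t=1: π = [0.2100, 0.1400, 0.1900, 0.1000, 0.2000, 0.1600], E[r] = 3.4800, γ^t·E[r] = 3.132000, running G = 6.432000
t=2: π = [0.2350, 0.1360, 0.1910, 0.1000, 0.1910, 0.1470], E[r] = 3.5320, γ^t·E[r] = 2.860920, running G = 9.292920
t=3: π = [0.2390, 0.1338, 0.1900, 0.1000, 0.1909, 0.1463], E[r] = 3.5364, γ^t·E[r] = 2.578036, running G = 11.870956
t=4: π = [0.2401, 0.1337, 0.1901, 0.1000, 0.1904, 0.1458], E[r] = 3.5386, γ^t·E[r] = 2.321689, running G = 14.192644

G = 14.1926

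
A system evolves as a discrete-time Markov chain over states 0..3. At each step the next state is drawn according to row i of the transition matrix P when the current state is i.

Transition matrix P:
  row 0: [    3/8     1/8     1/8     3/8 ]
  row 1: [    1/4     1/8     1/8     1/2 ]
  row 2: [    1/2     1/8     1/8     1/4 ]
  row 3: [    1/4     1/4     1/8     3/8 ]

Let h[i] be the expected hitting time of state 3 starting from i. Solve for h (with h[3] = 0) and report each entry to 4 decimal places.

h = [2.6667, 2.3333, 3.0000, 0.0000]

First-step conditioning: h[3] = 0; for i ≠ 3, h[i] = 1 + Σ_k P[i][k]·h[k].
  h[0] = 1 + 3/8·h[0] + 1/8·h[1] + 1/8·h[2]
  h[1] = 1 + 1/4·h[0] + 1/8·h[1] + 1/8·h[2]
  h[2] = 1 + 1/2·h[0] + 1/8·h[1] + 1/8·h[2]
Solving the 3×3 linear system over states ≠ 3 gives exactly h = [8/3, 7/3, 3, 0] (h[3] = 0 is the target).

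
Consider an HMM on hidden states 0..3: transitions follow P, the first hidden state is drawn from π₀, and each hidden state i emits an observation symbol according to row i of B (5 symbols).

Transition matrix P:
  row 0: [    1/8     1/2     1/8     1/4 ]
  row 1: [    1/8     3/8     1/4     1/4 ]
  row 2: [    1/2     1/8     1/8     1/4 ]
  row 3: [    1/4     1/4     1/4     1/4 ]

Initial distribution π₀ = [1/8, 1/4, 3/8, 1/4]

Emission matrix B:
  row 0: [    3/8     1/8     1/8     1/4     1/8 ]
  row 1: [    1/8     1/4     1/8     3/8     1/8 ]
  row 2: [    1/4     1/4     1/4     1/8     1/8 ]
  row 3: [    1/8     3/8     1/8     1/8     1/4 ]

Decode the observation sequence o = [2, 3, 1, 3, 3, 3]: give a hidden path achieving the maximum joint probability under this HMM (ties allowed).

path = [2, 0, 1, 1, 1, 1]

t=0: δ = [1.562e-02, 3.125e-02, 9.375e-02, 3.125e-02]  (obs o_0=2)
t=1: δ = [1.172e-02, 4.395e-03, 1.465e-03, 2.930e-03]  ψ = [2, 1, 2, 2]  (obs o_1=3)
t=2: δ = [1.831e-04, 1.465e-03, 3.662e-04, 1.099e-03]  ψ = [0, 0, 0, 0]  (obs o_2=1)
t=3: δ = [6.866e-05, 2.060e-04, 4.578e-05, 4.578e-05]  ψ = [3, 1, 1, 1]  (obs o_3=3)
t=4: δ = [6.437e-06, 2.897e-05, 6.437e-06, 6.437e-06]  ψ = [1, 1, 1, 1]  (obs o_4=3)
t=5: δ = [9.052e-07, 4.074e-06, 9.052e-07, 9.052e-07]  ψ = [1, 1, 1, 1]  (obs o_5=3)
backtrack: best end state = 1; path = [2, 0, 1, 1, 1, 1]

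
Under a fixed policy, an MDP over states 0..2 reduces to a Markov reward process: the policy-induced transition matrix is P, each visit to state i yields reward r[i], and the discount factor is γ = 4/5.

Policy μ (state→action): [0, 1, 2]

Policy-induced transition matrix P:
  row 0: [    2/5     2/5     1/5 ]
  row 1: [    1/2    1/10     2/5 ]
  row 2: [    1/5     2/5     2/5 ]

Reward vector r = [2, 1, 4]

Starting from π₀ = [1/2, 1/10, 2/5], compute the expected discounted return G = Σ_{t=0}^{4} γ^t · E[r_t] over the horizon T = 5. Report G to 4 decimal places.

t=0: π = [0.5000, 0.1000, 0.4000], E[r] = 2.7000, γ^t·E[r] = 2.700000, running G = 2.700000
t=1: π = [0.3300, 0.3700, 0.3000], E[r] = 2.2300, γ^t·E[r] = 1.784000, running G = 4.484000
t=2: π = [0.3770, 0.2890, 0.3340], E[r] = 2.3790, γ^t·E[r] = 1.522560, running G = 6.006560
t=3: π = [0.3621, 0.3133, 0.3246], E[r] = 2.3359, γ^t·E[r] = 1.195981, running G = 7.202541
t=4: π = [0.3664, 0.3060, 0.3276], E[r] = 2.3492, γ^t·E[r] = 0.962212, running G = 8.164753

G = 8.1648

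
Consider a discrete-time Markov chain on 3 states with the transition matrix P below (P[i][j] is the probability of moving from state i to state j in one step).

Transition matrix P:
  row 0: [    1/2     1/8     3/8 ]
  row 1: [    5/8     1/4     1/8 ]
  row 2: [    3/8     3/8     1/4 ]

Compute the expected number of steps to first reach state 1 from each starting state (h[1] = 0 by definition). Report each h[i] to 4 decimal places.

h = [4.8000, 0.0000, 3.7333]

First-step conditioning: h[1] = 0; for i ≠ 1, h[i] = 1 + Σ_k P[i][k]·h[k].
  h[0] = 1 + 1/2·h[0] + 3/8·h[2]
  h[2] = 1 + 3/8·h[0] + 1/4·h[2]
Solving the 2×2 linear system over states ≠ 1 gives exactly h = [24/5, 0, 56/15] (h[1] = 0 is the target).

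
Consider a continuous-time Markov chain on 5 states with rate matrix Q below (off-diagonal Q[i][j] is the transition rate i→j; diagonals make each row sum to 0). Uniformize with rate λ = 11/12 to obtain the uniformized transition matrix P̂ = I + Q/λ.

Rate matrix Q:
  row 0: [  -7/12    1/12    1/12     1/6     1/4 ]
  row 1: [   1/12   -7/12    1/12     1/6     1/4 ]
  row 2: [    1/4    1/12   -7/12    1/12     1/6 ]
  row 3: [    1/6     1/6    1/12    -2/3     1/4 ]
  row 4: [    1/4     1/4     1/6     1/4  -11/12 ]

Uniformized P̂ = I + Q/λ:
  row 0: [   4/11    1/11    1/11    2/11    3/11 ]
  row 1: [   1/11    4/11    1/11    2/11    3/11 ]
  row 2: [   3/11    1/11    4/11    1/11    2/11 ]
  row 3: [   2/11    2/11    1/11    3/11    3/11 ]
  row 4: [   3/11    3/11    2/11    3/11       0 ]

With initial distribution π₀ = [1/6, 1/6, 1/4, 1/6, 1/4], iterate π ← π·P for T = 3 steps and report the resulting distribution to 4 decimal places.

t=0: π = [0.1667, 0.1667, 0.2500, 0.1667, 0.2500]
t=1: π = [0.2424, 0.1970, 0.1818, 0.1970, 0.1818]
t=2: π = [0.2410, 0.1956, 0.1570, 0.1997, 0.2066]
t=3: π = [0.2409, 0.2000, 0.1525, 0.2045, 0.2021]

π = [0.2409, 0.2000, 0.1525, 0.2045, 0.2021]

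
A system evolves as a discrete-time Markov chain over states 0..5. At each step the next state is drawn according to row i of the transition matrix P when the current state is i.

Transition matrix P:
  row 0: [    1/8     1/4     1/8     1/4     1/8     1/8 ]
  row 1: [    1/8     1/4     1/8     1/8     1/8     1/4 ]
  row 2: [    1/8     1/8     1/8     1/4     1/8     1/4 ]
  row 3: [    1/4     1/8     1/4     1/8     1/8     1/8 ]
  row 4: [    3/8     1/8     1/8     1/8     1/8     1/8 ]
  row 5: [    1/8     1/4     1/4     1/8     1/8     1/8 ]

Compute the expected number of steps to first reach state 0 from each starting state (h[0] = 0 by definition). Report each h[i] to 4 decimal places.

h = [0.0000, 5.7310, 5.6402, 5.0046, 4.2995, 5.7210]

First-step conditioning: h[0] = 0; for i ≠ 0, h[i] = 1 + Σ_k P[i][k]·h[k].
  h[1] = 1 + 1/4·h[1] + 1/8·h[2] + 1/8·h[3] + 1/8·h[4] + 1/4·h[5]
  h[2] = 1 + 1/8·h[1] + 1/8·h[2] + 1/4·h[3] + 1/8·h[4] + 1/4·h[5]
  h[3] = 1 + 1/8·h[1] + 1/4·h[2] + 1/8·h[3] + 1/8·h[4] + 1/8·h[5]
  h[4] = 1 + 1/8·h[1] + 1/8·h[2] + 1/8·h[3] + 1/8·h[4] + 1/8·h[5]
  h[5] = 1 + 1/4·h[1] + 1/4·h[2] + 1/8·h[3] + 1/8·h[4] + 1/8·h[5]
Solving the 5×5 linear system over states ≠ 0 gives exactly h = [0, 36352/6343, 35776/6343, 31744/6343, 27272/6343, 36288/6343] (h[0] = 0 is the target).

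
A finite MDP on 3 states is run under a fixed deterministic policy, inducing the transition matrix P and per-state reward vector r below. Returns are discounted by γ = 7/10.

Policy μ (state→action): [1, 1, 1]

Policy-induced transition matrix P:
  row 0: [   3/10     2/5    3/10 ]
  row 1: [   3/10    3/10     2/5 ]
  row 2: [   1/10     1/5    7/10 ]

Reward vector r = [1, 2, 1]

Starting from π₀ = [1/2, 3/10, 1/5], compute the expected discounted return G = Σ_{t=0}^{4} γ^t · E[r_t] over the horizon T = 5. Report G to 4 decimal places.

G = 3.6013

t=0: π = [0.5000, 0.3000, 0.2000], E[r] = 1.3000, γ^t·E[r] = 1.300000, running G = 1.300000
t=1: π = [0.2600, 0.3300, 0.4100], E[r] = 1.3300, γ^t·E[r] = 0.931000, running G = 2.231000
t=2: π = [0.2180, 0.2850, 0.4970], E[r] = 1.2850, γ^t·E[r] = 0.629650, running G = 2.860650
t=3: π = [0.2006, 0.2721, 0.5273], E[r] = 1.2721, γ^t·E[r] = 0.436330, running G = 3.296980
t=4: π = [0.1945, 0.2673, 0.5381], E[r] = 1.2673, γ^t·E[r] = 0.304286, running G = 3.601266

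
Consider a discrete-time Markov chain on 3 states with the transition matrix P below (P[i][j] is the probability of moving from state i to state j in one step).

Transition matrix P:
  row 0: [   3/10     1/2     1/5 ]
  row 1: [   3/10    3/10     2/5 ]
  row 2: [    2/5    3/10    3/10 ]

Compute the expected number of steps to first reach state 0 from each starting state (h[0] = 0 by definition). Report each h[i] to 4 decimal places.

h = [0.0000, 2.9730, 2.7027]

First-step conditioning: h[0] = 0; for i ≠ 0, h[i] = 1 + Σ_k P[i][k]·h[k].
  h[1] = 1 + 3/10·h[1] + 2/5·h[2]
  h[2] = 1 + 3/10·h[1] + 3/10·h[2]
Solving the 2×2 linear system over states ≠ 0 gives exactly h = [0, 110/37, 100/37] (h[0] = 0 is the target).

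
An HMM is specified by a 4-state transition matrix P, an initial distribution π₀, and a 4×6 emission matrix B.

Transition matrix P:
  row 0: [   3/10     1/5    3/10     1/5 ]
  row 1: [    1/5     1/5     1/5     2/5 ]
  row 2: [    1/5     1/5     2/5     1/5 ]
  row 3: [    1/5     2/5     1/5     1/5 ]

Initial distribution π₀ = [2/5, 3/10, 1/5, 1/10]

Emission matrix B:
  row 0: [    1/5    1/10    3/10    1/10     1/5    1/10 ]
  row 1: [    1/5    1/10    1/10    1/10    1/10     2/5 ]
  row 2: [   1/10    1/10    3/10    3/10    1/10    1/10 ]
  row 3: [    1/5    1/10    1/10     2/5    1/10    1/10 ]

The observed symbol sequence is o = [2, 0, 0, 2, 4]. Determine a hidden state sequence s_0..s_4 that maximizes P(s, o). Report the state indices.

t=0: δ = [1.200e-01, 3.000e-02, 6.000e-02, 1.000e-02]  (obs o_0=2)
t=1: δ = [7.200e-03, 4.800e-03, 3.600e-03, 4.800e-03]  ψ = [0, 0, 0, 0]  (obs o_1=0)
t=2: δ = [4.320e-04, 3.840e-04, 2.160e-04, 3.840e-04]  ψ = [0, 3, 0, 1]  (obs o_2=0)
t=3: δ = [3.888e-05, 1.536e-05, 3.888e-05, 1.536e-05]  ψ = [0, 3, 0, 1]  (obs o_3=2)
t=4: δ = [2.333e-06, 7.776e-07, 1.555e-06, 7.776e-07]  ψ = [0, 0, 2, 0]  (obs o_4=4)
backtrack: best end state = 0; path = [0, 0, 0, 0, 0]

path = [0, 0, 0, 0, 0]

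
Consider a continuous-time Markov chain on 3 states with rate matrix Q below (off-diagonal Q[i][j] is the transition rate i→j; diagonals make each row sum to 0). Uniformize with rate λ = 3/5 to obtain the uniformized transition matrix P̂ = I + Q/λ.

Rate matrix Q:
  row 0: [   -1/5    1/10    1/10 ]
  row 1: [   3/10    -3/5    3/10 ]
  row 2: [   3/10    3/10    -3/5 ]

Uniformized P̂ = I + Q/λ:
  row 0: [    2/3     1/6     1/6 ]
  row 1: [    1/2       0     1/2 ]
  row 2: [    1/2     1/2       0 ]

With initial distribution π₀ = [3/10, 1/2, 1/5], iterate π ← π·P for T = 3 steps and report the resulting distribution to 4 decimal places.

π = [0.5986, 0.1819, 0.2194]

t=0: π = [0.3000, 0.5000, 0.2000]
t=1: π = [0.5500, 0.1500, 0.3000]
t=2: π = [0.5917, 0.2417, 0.1667]
t=3: π = [0.5986, 0.1819, 0.2194]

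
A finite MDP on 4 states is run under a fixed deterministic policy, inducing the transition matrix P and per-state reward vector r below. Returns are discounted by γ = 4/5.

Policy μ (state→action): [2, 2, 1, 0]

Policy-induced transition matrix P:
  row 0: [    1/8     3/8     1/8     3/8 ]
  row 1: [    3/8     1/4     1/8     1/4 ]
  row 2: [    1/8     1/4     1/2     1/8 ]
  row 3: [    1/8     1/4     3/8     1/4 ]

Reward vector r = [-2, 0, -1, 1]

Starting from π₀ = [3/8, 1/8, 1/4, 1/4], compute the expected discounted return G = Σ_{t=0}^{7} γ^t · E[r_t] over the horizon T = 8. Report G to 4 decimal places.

G = -2.0717

t=0: π = [0.3750, 0.1250, 0.2500, 0.2500], E[r] = -0.7500, γ^t·E[r] = -0.750000, running G = -0.750000
t=1: π = [0.1563, 0.2969, 0.2813, 0.2656], E[r] = -0.3281, γ^t·E[r] = -0.262500, running G = -1.012500
t=2: π = [0.1992, 0.2695, 0.2969, 0.2344], E[r] = -0.4609, γ^t·E[r] = -0.295000, running G = -1.307500
t=3: π = [0.1924, 0.2749, 0.2949, 0.2378], E[r] = -0.4419, γ^t·E[r] = -0.226250, running G = -1.533750
t=4: π = [0.1937, 0.2740, 0.2950, 0.2372], E[r] = -0.4453, γ^t·E[r] = -0.182400, running G = -1.716150
t=5: π = [0.1935, 0.2742, 0.2949, 0.2373], E[r] = -0.4446, γ^t·E[r] = -0.145695, running G = -1.861845
t=6: π = [0.1936, 0.2742, 0.2949, 0.2373], E[r] = -0.4447, γ^t·E[r] = -0.116581, running G = -1.978426
t=7: π = [0.1935, 0.2742, 0.2949, 0.2373], E[r] = -0.4447, γ^t·E[r] = -0.093260, running G = -2.071686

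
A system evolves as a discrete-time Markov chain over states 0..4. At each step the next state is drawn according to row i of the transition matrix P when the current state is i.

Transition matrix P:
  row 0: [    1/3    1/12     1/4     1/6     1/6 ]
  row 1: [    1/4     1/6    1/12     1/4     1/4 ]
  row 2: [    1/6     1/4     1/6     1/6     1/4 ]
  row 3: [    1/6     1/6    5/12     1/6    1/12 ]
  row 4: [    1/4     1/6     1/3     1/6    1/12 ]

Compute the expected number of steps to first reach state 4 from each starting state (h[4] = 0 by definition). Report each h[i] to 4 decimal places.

First-step conditioning: h[4] = 0; for i ≠ 4, h[i] = 1 + Σ_k P[i][k]·h[k].
  h[0] = 1 + 1/3·h[0] + 1/12·h[1] + 1/4·h[2] + 1/6·h[3]
  h[1] = 1 + 1/4·h[0] + 1/6·h[1] + 1/12·h[2] + 1/4·h[3]
  h[2] = 1 + 1/6·h[0] + 1/4·h[1] + 1/6·h[2] + 1/6·h[3]
  h[3] = 1 + 1/6·h[0] + 1/6·h[1] + 5/12·h[2] + 1/6·h[3]
Solving the 4×4 linear system over states ≠ 4 gives exactly h = [10482/1927, 9756/1927, 9564/1927, 11142/1927, 0] (h[4] = 0 is the target).

h = [5.4395, 5.0628, 4.9632, 5.7820, 0.0000]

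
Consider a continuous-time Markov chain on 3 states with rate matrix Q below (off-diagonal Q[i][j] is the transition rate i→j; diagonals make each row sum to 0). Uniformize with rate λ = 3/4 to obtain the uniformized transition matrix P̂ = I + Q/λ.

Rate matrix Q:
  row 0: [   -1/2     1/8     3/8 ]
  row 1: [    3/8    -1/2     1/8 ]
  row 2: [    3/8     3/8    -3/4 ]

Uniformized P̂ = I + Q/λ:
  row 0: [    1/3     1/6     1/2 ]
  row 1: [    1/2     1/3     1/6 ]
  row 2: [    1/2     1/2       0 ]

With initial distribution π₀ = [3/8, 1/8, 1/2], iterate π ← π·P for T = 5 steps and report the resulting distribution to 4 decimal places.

π = [0.4286, 0.3062, 0.2652]

t=0: π = [0.3750, 0.1250, 0.5000]
t=1: π = [0.4375, 0.3542, 0.2083]
t=2: π = [0.4271, 0.2951, 0.2778]
t=3: π = [0.4288, 0.3084, 0.2627]
t=4: π = [0.4285, 0.3057, 0.2658]
t=5: π = [0.4286, 0.3062, 0.2652]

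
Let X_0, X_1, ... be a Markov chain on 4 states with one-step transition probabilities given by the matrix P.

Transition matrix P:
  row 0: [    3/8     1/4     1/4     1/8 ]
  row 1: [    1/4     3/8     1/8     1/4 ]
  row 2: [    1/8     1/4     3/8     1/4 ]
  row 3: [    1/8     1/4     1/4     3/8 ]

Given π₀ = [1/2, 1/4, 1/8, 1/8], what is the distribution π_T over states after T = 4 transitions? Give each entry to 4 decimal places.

π = [0.2153, 0.2857, 0.2449, 0.2541]

t=0: π = [0.5000, 0.2500, 0.1250, 0.1250]
t=1: π = [0.2813, 0.2813, 0.2344, 0.2031]
t=2: π = [0.2305, 0.2852, 0.2441, 0.2402]
t=3: π = [0.2183, 0.2856, 0.2449, 0.2512]
t=4: π = [0.2153, 0.2857, 0.2449, 0.2541]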